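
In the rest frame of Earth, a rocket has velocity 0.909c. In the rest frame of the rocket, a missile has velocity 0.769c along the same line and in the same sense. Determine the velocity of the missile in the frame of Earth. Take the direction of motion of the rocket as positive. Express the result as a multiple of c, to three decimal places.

0.988c

With v = 0.909 and u' = 0.769 (in units of c),
u = (u' + v)/(1 + u'v/c²):
u = (0.769 + 0.909) / (1 + 0.769·0.909) = 1.6780/1.6990 = 0.9876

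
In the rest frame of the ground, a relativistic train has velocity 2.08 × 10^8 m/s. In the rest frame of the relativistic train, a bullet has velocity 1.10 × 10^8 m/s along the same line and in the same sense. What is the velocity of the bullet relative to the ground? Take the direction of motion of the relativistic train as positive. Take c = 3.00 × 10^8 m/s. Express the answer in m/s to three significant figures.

2.54 × 10^8 m/s

In units of c (dividing by 3.00 × 10^8 m/s): v = 0.693, u' = 0.367.
u = (u' + v)/(1 + u'v/c²):
u = (0.367 + 0.693) / (1 + 0.367·0.693) = 1.0600/1.2542 = 0.8451
(Galilean addition would give +1.060c, exceeding c.)
Converting back: u = 0.8451 × 3.00 × 10^8 m/s.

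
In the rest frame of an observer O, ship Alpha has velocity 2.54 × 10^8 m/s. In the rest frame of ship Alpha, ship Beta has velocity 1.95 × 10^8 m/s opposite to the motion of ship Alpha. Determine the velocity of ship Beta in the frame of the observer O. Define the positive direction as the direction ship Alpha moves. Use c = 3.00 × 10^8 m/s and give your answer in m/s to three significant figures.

In units of c (dividing by 3.00 × 10^8 m/s): v = 0.847, u' = -0.650.
u = (u' + v)/(1 + u'v/c²):
u = (-0.650 + 0.847) / (1 + (-0.650)·0.847) = 0.1967/0.4497 = 0.4374
Converting back: u = 0.4374 × 3.00 × 10^8 m/s.

+1.31 × 10^8 m/s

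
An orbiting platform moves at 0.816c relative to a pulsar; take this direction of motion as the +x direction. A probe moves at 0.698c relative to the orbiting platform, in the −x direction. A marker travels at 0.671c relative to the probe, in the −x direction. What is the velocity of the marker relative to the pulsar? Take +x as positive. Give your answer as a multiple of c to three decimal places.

Apply u = (u' + v)/(1 + u'v/c²) successively, working outward toward the pulsar.
Start: velocity of the orbiting platform relative to the pulsar = 0.8160c.
Compose with the probe (u' = -0.698 in the orbiting platform frame): u_1 = (-0.698 + 0.816) / (1 + (-0.698)·0.816) = 0.1180/0.4304 = 0.2741.
Compose with the marker (u' = -0.671 in the probe frame): u_2 = (-0.671 + 0.274) / (1 + (-0.671)·0.274) = -0.3969/0.8160 = -0.4863.

-0.486c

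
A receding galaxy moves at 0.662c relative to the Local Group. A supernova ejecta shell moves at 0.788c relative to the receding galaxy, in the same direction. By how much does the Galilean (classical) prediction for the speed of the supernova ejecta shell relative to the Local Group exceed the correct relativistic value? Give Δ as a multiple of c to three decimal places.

Δ = 0.497c

Galilean: u_cl = 0.788 + 0.662 = 1.4500.
Relativistic: u_rel = (0.788 + 0.662) / (1 + 0.788·0.662) = 1.4500/1.5217 = 0.9529.
Δ = 1.4500 − 0.9529 = 0.4971.
(The classical prediction exceeds c; the relativistic result does not.)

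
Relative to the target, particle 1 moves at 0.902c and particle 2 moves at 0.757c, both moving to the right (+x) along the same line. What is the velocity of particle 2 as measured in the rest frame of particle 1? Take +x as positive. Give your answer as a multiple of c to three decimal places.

β_A = 0.902, β_B = 0.757.
Transform to A's frame with the inverse velocity-addition law: u' = (u − v)/(1 − uv/c²), taking u = β_B and v = β_A.
u' = (0.757 − 0.902) / (1 − (0.902)(0.757)) = -0.1450/0.3172 = -0.4571.

-0.457c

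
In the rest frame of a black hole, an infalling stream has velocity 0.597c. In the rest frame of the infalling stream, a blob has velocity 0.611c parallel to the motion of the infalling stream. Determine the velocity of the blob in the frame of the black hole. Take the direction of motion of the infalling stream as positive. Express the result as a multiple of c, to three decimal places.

0.885c

With v = 0.597 and u' = 0.611 (in units of c),
u = (u' + v)/(1 + u'v/c²):
u = (0.611 + 0.597) / (1 + 0.611·0.597) = 1.2080/1.3648 = 0.8851
(Galilean addition would give +1.208c, exceeding c.)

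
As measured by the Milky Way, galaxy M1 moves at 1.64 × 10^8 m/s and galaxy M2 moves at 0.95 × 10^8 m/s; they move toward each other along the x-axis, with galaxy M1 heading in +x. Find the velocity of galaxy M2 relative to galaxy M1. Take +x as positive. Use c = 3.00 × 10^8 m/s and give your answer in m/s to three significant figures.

β_A = 0.547, β_B = -0.317 (dividing each by c = 3.00 × 10^8 m/s).
Transform to A's frame with the inverse velocity-addition law: u' = (u − v)/(1 − uv/c²), taking u = β_B and v = β_A.
u' = (-0.317 − 0.547) / (1 − (0.547)(-0.317)) = -0.8633/1.1731 = -0.7359.
u' = -0.7359 × 3.00 × 10^8 m/s.

-2.21 × 10^8 m/s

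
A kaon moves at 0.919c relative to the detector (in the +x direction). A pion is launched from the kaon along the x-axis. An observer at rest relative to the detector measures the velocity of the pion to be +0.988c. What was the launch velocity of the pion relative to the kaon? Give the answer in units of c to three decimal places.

Invert the composition law: u' = (u − v)/(1 − uv/c²).
u' = (0.988 − 0.919) / (1 − (0.988)(0.919)) = 0.0690/0.0920 = 0.7498.

+0.750c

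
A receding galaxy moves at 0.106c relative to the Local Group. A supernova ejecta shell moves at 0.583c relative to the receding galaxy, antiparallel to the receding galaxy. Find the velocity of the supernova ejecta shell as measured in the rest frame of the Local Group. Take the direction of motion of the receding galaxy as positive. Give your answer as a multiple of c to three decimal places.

-0.508c

With v = 0.106 and u' = -0.583 (in units of c),
u = (u' + v)/(1 + u'v/c²):
u = (-0.583 + 0.106) / (1 + (-0.583)·0.106) = -0.4770/0.9382 = -0.5084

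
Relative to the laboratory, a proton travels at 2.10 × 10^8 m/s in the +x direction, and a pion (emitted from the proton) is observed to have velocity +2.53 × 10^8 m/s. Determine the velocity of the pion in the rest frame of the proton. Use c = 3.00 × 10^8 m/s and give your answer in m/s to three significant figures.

+1.05 × 10^8 m/s

v = 0.700c, u = 0.843c.
Invert the composition law: u' = (u − v)/(1 − uv/c²).
u' = (0.843 − 0.700) / (1 − (0.843)(0.700)) = 0.1433/0.4097 = 0.3499.
u' = 0.3499 × 3.00 × 10^8 m/s.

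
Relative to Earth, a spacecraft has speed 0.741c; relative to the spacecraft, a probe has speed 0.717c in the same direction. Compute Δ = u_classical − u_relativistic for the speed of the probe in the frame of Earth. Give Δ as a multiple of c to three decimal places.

Galilean: u_cl = 0.717 + 0.741 = 1.4580.
Relativistic: u_rel = (0.717 + 0.741) / (1 + 0.717·0.741) = 1.4580/1.5313 = 0.9521.
Δ = 1.4580 − 0.9521 = 0.5059.
(The classical prediction exceeds c; the relativistic result does not.)

Δ = 0.506c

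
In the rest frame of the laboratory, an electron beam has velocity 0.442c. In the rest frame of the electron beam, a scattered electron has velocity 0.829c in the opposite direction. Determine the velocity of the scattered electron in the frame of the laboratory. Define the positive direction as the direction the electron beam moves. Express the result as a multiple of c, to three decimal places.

-0.611c

With v = 0.442 and u' = -0.829 (in units of c),
u = (u' + v)/(1 + u'v/c²):
u = (-0.829 + 0.442) / (1 + (-0.829)·0.442) = -0.3870/0.6336 = -0.6108
(Galilean addition would give -0.387c.)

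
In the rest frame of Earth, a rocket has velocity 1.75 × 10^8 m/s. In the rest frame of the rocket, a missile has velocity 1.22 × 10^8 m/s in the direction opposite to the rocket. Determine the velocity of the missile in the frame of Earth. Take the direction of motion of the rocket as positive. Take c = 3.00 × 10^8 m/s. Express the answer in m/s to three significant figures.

In units of c (dividing by 3.00 × 10^8 m/s): v = 0.583, u' = -0.407.
u = (u' + v)/(1 + u'v/c²):
u = (-0.407 + 0.583) / (1 + (-0.407)·0.583) = 0.1767/0.7628 = 0.2316
Converting back: u = 0.2316 × 3.00 × 10^8 m/s.

+6.95 × 10^7 m/s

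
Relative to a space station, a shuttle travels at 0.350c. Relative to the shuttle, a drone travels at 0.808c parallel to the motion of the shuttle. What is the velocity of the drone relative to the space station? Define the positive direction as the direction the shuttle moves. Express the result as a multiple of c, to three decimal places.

0.903c

With v = 0.350 and u' = 0.808 (in units of c),
u = (u' + v)/(1 + u'v/c²):
u = (0.808 + 0.350) / (1 + 0.808·0.350) = 1.1580/1.2828 = 0.9027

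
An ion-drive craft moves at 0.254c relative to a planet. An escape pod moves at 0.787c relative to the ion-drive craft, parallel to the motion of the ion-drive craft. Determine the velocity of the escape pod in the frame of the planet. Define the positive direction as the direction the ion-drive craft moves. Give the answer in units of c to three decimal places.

0.868c

With v = 0.254 and u' = 0.787 (in units of c),
u = (u' + v)/(1 + u'v/c²):
u = (0.787 + 0.254) / (1 + 0.787·0.254) = 1.0410/1.1999 = 0.8676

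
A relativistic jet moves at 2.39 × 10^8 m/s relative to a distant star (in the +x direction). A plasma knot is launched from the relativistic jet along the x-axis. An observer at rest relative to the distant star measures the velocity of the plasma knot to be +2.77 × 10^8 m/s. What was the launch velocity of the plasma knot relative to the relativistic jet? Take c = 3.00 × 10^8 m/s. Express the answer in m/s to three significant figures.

+1.44 × 10^8 m/s

v = 0.797c, u = 0.923c.
Invert the composition law: u' = (u − v)/(1 − uv/c²).
u' = (0.923 − 0.797) / (1 − (0.923)(0.797)) = 0.1267/0.2644 = 0.4791.
u' = 0.4791 × 3.00 × 10^8 m/s.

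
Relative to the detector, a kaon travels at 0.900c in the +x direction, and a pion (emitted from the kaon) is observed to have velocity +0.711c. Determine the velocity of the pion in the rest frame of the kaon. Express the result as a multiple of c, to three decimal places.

-0.525c

Invert the composition law: u' = (u − v)/(1 − uv/c²).
u' = (0.711 − 0.900) / (1 − (0.711)(0.900)) = -0.1890/0.3601 = -0.5249.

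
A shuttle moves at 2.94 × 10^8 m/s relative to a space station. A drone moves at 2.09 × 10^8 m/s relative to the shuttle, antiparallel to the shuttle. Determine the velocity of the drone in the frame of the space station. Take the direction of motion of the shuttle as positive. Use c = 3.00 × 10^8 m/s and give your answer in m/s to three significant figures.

In units of c (dividing by 3.00 × 10^8 m/s): v = 0.980, u' = -0.697.
u = (u' + v)/(1 + u'v/c²):
u = (-0.697 + 0.980) / (1 + (-0.697)·0.980) = 0.2833/0.3173 = 0.8930
(Galilean addition would give +0.283c.)
Converting back: u = 0.8930 × 3.00 × 10^8 m/s.

+2.68 × 10^8 m/s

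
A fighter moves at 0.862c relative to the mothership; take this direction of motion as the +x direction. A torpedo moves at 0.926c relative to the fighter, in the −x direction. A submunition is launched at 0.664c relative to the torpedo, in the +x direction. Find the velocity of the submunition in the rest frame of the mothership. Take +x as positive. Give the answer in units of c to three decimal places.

Apply u = (u' + v)/(1 + u'v/c²) successively, working outward toward the mothership.
Start: velocity of the fighter relative to the mothership = 0.8620c.
Compose with the torpedo (u' = -0.926 in the fighter frame): u_1 = (-0.926 + 0.862) / (1 + (-0.926)·0.862) = -0.0640/0.2018 = -0.3172.
Compose with the submunition (u' = 0.664 in the torpedo frame): u_2 = (0.664 + (-0.317)) / (1 + 0.664·(-0.317)) = 0.3468/0.7894 = 0.4394.

+0.439c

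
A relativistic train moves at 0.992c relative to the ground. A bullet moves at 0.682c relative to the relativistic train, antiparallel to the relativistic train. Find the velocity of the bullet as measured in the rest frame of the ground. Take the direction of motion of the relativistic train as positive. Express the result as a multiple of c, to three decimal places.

+0.958c

With v = 0.992 and u' = -0.682 (in units of c),
u = (u' + v)/(1 + u'v/c²):
u = (-0.682 + 0.992) / (1 + (-0.682)·0.992) = 0.3100/0.3235 = 0.9584
(Galilean addition would give +0.310c.)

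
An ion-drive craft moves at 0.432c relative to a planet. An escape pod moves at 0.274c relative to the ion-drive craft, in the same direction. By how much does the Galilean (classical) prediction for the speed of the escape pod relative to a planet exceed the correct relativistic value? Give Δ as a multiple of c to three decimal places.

Δ = 0.075c

Galilean: u_cl = 0.274 + 0.432 = 0.7060.
Relativistic: u_rel = (0.274 + 0.432) / (1 + 0.274·0.432) = 0.7060/1.1184 = 0.6313.
Δ = 0.7060 − 0.6313 = 0.0747.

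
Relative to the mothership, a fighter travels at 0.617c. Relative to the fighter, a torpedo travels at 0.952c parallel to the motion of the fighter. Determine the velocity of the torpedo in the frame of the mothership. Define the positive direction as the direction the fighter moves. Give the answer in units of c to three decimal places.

0.988c

With v = 0.617 and u' = 0.952 (in units of c),
u = (u' + v)/(1 + u'v/c²):
u = (0.952 + 0.617) / (1 + 0.952·0.617) = 1.5690/1.5874 = 0.9884
(Galilean addition would give +1.569c, exceeding c.)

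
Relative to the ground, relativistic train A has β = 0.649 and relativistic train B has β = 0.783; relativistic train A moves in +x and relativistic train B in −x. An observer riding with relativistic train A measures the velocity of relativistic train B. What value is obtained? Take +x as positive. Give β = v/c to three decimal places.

β = -0.949

β_A = 0.649, β_B = -0.783.
Transform to A's frame with the inverse velocity-addition law: u' = (u − v)/(1 − uv/c²), taking u = β_B and v = β_A.
u' = (-0.783 − 0.649) / (1 − (0.649)(-0.783)) = -1.4320/1.5082 = -0.9495.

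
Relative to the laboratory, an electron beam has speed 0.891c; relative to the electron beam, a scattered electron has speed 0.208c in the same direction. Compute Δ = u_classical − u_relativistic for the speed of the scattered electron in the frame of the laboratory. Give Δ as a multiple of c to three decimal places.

Galilean: u_cl = 0.208 + 0.891 = 1.0990.
Relativistic: u_rel = (0.208 + 0.891) / (1 + 0.208·0.891) = 1.0990/1.1853 = 0.9272.
Δ = 1.0990 − 0.9272 = 0.1718.
(The classical prediction exceeds c; the relativistic result does not.)

Δ = 0.172c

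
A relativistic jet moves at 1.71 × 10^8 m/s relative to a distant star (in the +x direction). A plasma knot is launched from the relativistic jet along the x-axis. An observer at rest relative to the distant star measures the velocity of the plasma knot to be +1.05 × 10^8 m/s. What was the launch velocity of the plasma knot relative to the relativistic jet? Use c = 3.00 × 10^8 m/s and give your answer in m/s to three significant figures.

v = 0.570c, u = 0.350c.
Invert the composition law: u' = (u − v)/(1 − uv/c²).
u' = (0.350 − 0.570) / (1 − (0.350)(0.570)) = -0.2200/0.8005 = -0.2748.
u' = -0.2748 × 3.00 × 10^8 m/s.

-8.24 × 10^7 m/s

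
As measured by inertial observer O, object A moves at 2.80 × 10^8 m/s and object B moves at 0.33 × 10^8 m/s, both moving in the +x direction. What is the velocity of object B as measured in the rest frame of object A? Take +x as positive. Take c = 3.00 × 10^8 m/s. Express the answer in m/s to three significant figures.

β_A = 0.933, β_B = 0.110 (dividing each by c = 3.00 × 10^8 m/s).
Transform to A's frame with the inverse velocity-addition law: u' = (u − v)/(1 − uv/c²), taking u = β_B and v = β_A.
u' = (0.110 − 0.933) / (1 − (0.933)(0.110)) = -0.8233/0.8973 = -0.9175.
u' = -0.9175 × 3.00 × 10^8 m/s.

-2.75 × 10^8 m/s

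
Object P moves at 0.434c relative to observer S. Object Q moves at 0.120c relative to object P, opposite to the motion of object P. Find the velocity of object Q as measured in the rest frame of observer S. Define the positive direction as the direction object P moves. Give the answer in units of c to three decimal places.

+0.331c

With v = 0.434 and u' = -0.120 (in units of c),
u = (u' + v)/(1 + u'v/c²):
u = (-0.120 + 0.434) / (1 + (-0.120)·0.434) = 0.3140/0.9479 = 0.3313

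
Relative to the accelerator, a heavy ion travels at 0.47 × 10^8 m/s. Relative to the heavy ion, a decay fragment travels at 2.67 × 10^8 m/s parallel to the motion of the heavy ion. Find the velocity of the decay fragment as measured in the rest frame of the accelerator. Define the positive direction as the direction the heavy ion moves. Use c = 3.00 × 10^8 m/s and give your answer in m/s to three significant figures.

2.76 × 10^8 m/s

In units of c (dividing by 3.00 × 10^8 m/s): v = 0.157, u' = 0.890.
u = (u' + v)/(1 + u'v/c²):
u = (0.890 + 0.157) / (1 + 0.890·0.157) = 1.0467/1.1394 = 0.9186
(Galilean addition would give +1.047c, exceeding c.)
Converting back: u = 0.9186 × 3.00 × 10^8 m/s.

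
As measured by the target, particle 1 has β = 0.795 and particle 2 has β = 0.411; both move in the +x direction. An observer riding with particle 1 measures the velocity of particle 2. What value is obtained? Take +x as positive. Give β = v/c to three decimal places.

β_A = 0.795, β_B = 0.411.
Transform to A's frame with the inverse velocity-addition law: u' = (u − v)/(1 − uv/c²), taking u = β_B and v = β_A.
u' = (0.411 − 0.795) / (1 − (0.795)(0.411)) = -0.3840/0.6733 = -0.5704.

β = -0.570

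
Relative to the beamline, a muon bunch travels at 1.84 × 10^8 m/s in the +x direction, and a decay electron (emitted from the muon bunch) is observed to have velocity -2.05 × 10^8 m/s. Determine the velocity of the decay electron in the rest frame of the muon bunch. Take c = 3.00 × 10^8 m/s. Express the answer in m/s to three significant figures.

v = 0.613c, u = -0.683c.
Invert the composition law: u' = (u − v)/(1 − uv/c²).
u' = (-0.683 − 0.613) / (1 − (-0.683)(0.613)) = -1.2967/1.4191 = -0.9137.
u' = -0.9137 × 3.00 × 10^8 m/s.

-2.74 × 10^8 m/s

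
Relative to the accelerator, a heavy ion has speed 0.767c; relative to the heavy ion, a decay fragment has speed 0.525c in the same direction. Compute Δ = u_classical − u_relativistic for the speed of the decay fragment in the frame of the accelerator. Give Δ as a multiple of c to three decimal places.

Galilean: u_cl = 0.525 + 0.767 = 1.2920.
Relativistic: u_rel = (0.525 + 0.767) / (1 + 0.525·0.767) = 1.2920/1.4027 = 0.9211.
Δ = 1.2920 − 0.9211 = 0.3709.
(The classical prediction exceeds c; the relativistic result does not.)

Δ = 0.371c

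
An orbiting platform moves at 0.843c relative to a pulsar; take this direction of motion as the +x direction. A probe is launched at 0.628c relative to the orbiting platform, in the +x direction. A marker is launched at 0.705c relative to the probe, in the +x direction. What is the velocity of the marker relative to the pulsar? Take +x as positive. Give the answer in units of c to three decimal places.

0.993c

Apply u = (u' + v)/(1 + u'v/c²) successively, working outward toward the pulsar.
Start: velocity of the orbiting platform relative to the pulsar = 0.8430c.
Compose with the probe (u' = 0.628 in the orbiting platform frame): u_1 = (0.628 + 0.843) / (1 + 0.628·0.843) = 1.4710/1.5294 = 0.9618.
Compose with the marker (u' = 0.705 in the probe frame): u_2 = (0.705 + 0.962) / (1 + 0.705·0.962) = 1.6668/1.6781 = 0.9933.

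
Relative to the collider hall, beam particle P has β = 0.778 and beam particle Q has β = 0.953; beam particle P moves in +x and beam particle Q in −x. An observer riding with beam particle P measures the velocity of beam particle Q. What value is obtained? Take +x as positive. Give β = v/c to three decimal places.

β_A = 0.778, β_B = -0.953.
Transform to A's frame with the inverse velocity-addition law: u' = (u − v)/(1 − uv/c²), taking u = β_B and v = β_A.
u' = (-0.953 − 0.778) / (1 − (0.778)(-0.953)) = -1.7310/1.7414 = -0.9940.

β = -0.994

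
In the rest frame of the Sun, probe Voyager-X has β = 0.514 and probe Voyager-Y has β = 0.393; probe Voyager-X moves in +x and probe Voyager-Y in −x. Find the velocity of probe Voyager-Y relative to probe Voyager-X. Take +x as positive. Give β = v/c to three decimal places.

β_A = 0.514, β_B = -0.393.
Transform to A's frame with the inverse velocity-addition law: u' = (u − v)/(1 − uv/c²), taking u = β_B and v = β_A.
u' = (-0.393 − 0.514) / (1 − (0.514)(-0.393)) = -0.9070/1.2020 = -0.7546.

β = -0.755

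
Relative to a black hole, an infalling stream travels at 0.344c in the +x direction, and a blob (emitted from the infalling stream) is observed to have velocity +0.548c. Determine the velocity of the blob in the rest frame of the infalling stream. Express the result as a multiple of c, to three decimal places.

Invert the composition law: u' = (u − v)/(1 − uv/c²).
u' = (0.548 − 0.344) / (1 − (0.548)(0.344)) = 0.2040/0.8115 = 0.2514.

+0.251c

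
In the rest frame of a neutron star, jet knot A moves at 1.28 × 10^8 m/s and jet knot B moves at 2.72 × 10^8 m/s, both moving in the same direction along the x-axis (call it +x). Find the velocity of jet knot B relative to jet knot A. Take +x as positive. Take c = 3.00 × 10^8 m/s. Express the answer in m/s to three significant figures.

+2.35 × 10^8 m/s

β_A = 0.427, β_B = 0.907 (dividing each by c = 3.00 × 10^8 m/s).
Transform to A's frame with the inverse velocity-addition law: u' = (u − v)/(1 − uv/c²), taking u = β_B and v = β_A.
u' = (0.907 − 0.427) / (1 − (0.427)(0.907)) = 0.4800/0.6132 = 0.7828.
u' = 0.7828 × 3.00 × 10^8 m/s.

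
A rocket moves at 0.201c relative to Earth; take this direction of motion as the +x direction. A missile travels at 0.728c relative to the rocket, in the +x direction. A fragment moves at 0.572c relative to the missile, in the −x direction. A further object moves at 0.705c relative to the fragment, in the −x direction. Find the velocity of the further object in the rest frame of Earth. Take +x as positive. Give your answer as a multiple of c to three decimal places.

-0.379c

Apply u = (u' + v)/(1 + u'v/c²) successively, working outward toward Earth.
Start: velocity of the rocket relative to Earth = 0.2010c.
Compose with the missile (u' = 0.728 in the rocket frame): u_1 = (0.728 + 0.201) / (1 + 0.728·0.201) = 0.9290/1.1463 = 0.8104.
Compose with the fragment (u' = -0.572 in the missile frame): u_2 = (-0.572 + 0.810) / (1 + (-0.572)·0.810) = 0.2384/0.5364 = 0.4444.
Compose with the further object (u' = -0.705 in the fragment frame): u_3 = (-0.705 + 0.444) / (1 + (-0.705)·0.444) = -0.2606/0.6867 = -0.3795.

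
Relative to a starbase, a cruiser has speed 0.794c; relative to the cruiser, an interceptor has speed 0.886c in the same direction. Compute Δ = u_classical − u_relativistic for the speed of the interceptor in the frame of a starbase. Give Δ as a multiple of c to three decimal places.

Galilean: u_cl = 0.886 + 0.794 = 1.6800.
Relativistic: u_rel = (0.886 + 0.794) / (1 + 0.886·0.794) = 1.6800/1.7035 = 0.9862.
Δ = 1.6800 − 0.9862 = 0.6938.
(The classical prediction exceeds c; the relativistic result does not.)

Δ = 0.694c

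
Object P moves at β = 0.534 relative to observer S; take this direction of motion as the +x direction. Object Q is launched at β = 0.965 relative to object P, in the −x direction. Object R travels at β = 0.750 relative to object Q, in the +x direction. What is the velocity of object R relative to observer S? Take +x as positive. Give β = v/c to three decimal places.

Apply u = (u' + v)/(1 + u'v/c²) successively, working outward toward observer S.
Start: velocity of object P relative to observer S = 0.5340c.
Compose with object Q (u' = -0.965 in object P frame): u_1 = (-0.965 + 0.534) / (1 + (-0.965)·0.534) = -0.4310/0.4847 = -0.8892.
Compose with object R (u' = 0.750 in object Q frame): u_2 = (0.750 + (-0.889)) / (1 + 0.750·(-0.889)) = -0.1392/0.3331 = -0.4180.

β = -0.418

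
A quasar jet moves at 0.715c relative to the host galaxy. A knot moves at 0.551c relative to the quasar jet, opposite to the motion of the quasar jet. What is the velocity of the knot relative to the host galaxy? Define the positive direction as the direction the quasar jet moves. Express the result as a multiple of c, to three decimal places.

With v = 0.715 and u' = -0.551 (in units of c),
u = (u' + v)/(1 + u'v/c²):
u = (-0.551 + 0.715) / (1 + (-0.551)·0.715) = 0.1640/0.6060 = 0.2706
(Galilean addition would give +0.164c.)

+0.271c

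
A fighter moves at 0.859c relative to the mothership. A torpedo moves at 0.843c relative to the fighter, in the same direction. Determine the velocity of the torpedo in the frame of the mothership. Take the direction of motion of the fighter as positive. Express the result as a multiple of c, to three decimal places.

0.987c

With v = 0.859 and u' = 0.843 (in units of c),
u = (u' + v)/(1 + u'v/c²):
u = (0.843 + 0.859) / (1 + 0.843·0.859) = 1.7020/1.7241 = 0.9872
(Galilean addition would give +1.702c, exceeding c.)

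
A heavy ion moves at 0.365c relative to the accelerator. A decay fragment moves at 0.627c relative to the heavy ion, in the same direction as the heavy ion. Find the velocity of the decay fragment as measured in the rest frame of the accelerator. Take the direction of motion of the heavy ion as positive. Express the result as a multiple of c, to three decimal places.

With v = 0.365 and u' = 0.627 (in units of c),
u = (u' + v)/(1 + u'v/c²):
u = (0.627 + 0.365) / (1 + 0.627·0.365) = 0.9920/1.2289 = 0.8073
(Galilean addition would give +0.992c.)

0.807c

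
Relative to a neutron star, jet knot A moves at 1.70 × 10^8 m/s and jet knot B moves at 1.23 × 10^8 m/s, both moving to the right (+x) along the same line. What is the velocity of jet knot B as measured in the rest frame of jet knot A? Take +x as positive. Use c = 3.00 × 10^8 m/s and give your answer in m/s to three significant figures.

-6.12 × 10^7 m/s

β_A = 0.567, β_B = 0.410 (dividing each by c = 3.00 × 10^8 m/s).
Transform to A's frame with the inverse velocity-addition law: u' = (u − v)/(1 − uv/c²), taking u = β_B and v = β_A.
u' = (0.410 − 0.567) / (1 − (0.567)(0.410)) = -0.1567/0.7677 = -0.2041.
u' = -0.2041 × 3.00 × 10^8 m/s.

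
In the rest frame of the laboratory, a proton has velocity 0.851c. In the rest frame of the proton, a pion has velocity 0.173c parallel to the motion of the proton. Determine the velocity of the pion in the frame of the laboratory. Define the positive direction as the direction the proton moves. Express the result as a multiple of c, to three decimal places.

With v = 0.851 and u' = 0.173 (in units of c),
u = (u' + v)/(1 + u'v/c²):
u = (0.173 + 0.851) / (1 + 0.173·0.851) = 1.0240/1.1472 = 0.8926

0.893c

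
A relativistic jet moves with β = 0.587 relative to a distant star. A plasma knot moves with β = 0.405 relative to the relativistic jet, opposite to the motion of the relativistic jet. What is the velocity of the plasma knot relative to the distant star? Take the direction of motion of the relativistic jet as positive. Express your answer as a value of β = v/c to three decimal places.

With v = 0.587 and u' = -0.405 (in units of c),
u = (u' + v)/(1 + u'v/c²):
u = (-0.405 + 0.587) / (1 + (-0.405)·0.587) = 0.1820/0.7623 = 0.2388

β = +0.239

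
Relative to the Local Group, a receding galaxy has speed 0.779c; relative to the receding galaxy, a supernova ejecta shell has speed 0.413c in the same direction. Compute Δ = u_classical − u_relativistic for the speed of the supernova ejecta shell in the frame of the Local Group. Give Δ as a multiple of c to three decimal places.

Galilean: u_cl = 0.413 + 0.779 = 1.1920.
Relativistic: u_rel = (0.413 + 0.779) / (1 + 0.413·0.779) = 1.1920/1.3217 = 0.9019.
Δ = 1.1920 − 0.9019 = 0.2901.
(The classical prediction exceeds c; the relativistic result does not.)

Δ = 0.290c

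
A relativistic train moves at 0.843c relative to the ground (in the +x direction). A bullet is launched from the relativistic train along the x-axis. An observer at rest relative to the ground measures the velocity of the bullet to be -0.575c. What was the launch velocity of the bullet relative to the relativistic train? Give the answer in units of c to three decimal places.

Invert the composition law: u' = (u − v)/(1 − uv/c²).
u' = (-0.575 − 0.843) / (1 − (-0.575)(0.843)) = -1.4180/1.4847 = -0.9551.

-0.955c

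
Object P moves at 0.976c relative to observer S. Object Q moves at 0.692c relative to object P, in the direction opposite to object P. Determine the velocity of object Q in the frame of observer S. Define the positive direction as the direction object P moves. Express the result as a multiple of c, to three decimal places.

+0.875c

With v = 0.976 and u' = -0.692 (in units of c),
u = (u' + v)/(1 + u'v/c²):
u = (-0.692 + 0.976) / (1 + (-0.692)·0.976) = 0.2840/0.3246 = 0.8749
(Galilean addition would give +0.284c.)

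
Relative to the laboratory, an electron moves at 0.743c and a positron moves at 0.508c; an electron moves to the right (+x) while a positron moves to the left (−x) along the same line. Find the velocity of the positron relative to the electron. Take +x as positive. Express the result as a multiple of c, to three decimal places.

-0.908c

β_A = 0.743, β_B = -0.508.
Transform to A's frame with the inverse velocity-addition law: u' = (u − v)/(1 − uv/c²), taking u = β_B and v = β_A.
u' = (-0.508 − 0.743) / (1 − (0.743)(-0.508)) = -1.2510/1.3774 = -0.9082.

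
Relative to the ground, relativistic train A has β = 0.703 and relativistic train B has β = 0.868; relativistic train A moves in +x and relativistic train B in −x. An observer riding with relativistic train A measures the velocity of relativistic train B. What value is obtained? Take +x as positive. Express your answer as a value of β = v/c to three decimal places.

β = -0.976

β_A = 0.703, β_B = -0.868.
Transform to A's frame with the inverse velocity-addition law: u' = (u − v)/(1 − uv/c²), taking u = β_B and v = β_A.
u' = (-0.868 − 0.703) / (1 − (0.703)(-0.868)) = -1.5710/1.6102 = -0.9757.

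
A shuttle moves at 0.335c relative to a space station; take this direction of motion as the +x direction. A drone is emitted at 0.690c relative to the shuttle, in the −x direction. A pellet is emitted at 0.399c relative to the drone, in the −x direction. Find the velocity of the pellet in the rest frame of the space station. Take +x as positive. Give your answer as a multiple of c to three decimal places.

Apply u = (u' + v)/(1 + u'v/c²) successively, working outward toward the space station.
Start: velocity of the shuttle relative to the space station = 0.3350c.
Compose with the drone (u' = -0.690 in the shuttle frame): u_1 = (-0.690 + 0.335) / (1 + (-0.690)·0.335) = -0.3550/0.7689 = -0.4617.
Compose with the pellet (u' = -0.399 in the drone frame): u_2 = (-0.399 + (-0.462)) / (1 + (-0.399)·(-0.462)) = -0.8607/1.1842 = -0.7268.

-0.727c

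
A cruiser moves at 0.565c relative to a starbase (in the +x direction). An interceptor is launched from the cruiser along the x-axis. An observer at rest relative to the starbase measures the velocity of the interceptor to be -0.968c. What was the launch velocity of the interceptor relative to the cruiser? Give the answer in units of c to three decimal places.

Invert the composition law: u' = (u − v)/(1 − uv/c²).
u' = (-0.968 − 0.565) / (1 − (-0.968)(0.565)) = -1.5330/1.5469 = -0.9910.

-0.991c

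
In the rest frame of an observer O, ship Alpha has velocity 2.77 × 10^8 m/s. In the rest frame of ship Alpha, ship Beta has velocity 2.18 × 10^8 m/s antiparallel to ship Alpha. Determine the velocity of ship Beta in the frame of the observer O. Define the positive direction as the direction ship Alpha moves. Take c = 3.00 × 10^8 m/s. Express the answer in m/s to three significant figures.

In units of c (dividing by 3.00 × 10^8 m/s): v = 0.923, u' = -0.727.
u = (u' + v)/(1 + u'v/c²):
u = (-0.727 + 0.923) / (1 + (-0.727)·0.923) = 0.1967/0.3290 = 0.5977
(Galilean addition would give +0.197c.)
Converting back: u = 0.5977 × 3.00 × 10^8 m/s.

+1.79 × 10^8 m/s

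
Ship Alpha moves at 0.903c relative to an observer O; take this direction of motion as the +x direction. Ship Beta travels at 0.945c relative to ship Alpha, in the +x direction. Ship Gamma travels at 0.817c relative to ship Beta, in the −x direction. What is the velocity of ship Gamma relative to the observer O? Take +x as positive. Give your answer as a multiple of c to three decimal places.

Apply u = (u' + v)/(1 + u'v/c²) successively, working outward toward the observer O.
Start: velocity of ship Alpha relative to the observer O = 0.9030c.
Compose with ship Beta (u' = 0.945 in ship Alpha frame): u_1 = (0.945 + 0.903) / (1 + 0.945·0.903) = 1.8480/1.8533 = 0.9971.
Compose with ship Gamma (u' = -0.817 in ship Beta frame): u_2 = (-0.817 + 0.997) / (1 + (-0.817)·0.997) = 0.1801/0.1854 = 0.9718.

+0.972c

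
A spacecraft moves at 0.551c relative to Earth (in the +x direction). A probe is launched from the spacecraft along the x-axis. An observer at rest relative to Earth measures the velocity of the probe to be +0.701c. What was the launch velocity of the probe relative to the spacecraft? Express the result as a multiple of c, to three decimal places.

+0.244c

Invert the composition law: u' = (u − v)/(1 − uv/c²).
u' = (0.701 − 0.551) / (1 − (0.701)(0.551)) = 0.1500/0.6137 = 0.2444.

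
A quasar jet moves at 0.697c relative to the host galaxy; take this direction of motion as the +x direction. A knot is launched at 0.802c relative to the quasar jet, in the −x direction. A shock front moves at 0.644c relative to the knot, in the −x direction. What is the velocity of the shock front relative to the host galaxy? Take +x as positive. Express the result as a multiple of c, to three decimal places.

-0.765c

Apply u = (u' + v)/(1 + u'v/c²) successively, working outward toward the host galaxy.
Start: velocity of the quasar jet relative to the host galaxy = 0.6970c.
Compose with the knot (u' = -0.802 in the quasar jet frame): u_1 = (-0.802 + 0.697) / (1 + (-0.802)·0.697) = -0.1050/0.4410 = -0.2381.
Compose with the shock front (u' = -0.644 in the knot frame): u_2 = (-0.644 + (-0.238)) / (1 + (-0.644)·(-0.238)) = -0.8821/1.1533 = -0.7648.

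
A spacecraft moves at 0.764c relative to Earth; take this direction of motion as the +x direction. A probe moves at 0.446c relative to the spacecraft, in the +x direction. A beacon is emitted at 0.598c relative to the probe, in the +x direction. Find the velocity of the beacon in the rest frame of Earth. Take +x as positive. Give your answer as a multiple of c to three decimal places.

0.975c

Apply u = (u' + v)/(1 + u'v/c²) successively, working outward toward Earth.
Start: velocity of the spacecraft relative to Earth = 0.7640c.
Compose with the probe (u' = 0.446 in the spacecraft frame): u_1 = (0.446 + 0.764) / (1 + 0.446·0.764) = 1.2100/1.3407 = 0.9025.
Compose with the beacon (u' = 0.598 in the probe frame): u_2 = (0.598 + 0.902) / (1 + 0.598·0.902) = 1.5005/1.5397 = 0.9745.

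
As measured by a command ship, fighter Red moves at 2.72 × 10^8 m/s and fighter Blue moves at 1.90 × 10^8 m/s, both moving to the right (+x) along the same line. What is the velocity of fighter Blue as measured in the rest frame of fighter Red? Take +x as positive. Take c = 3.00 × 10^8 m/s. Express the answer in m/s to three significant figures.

β_A = 0.907, β_B = 0.633 (dividing each by c = 3.00 × 10^8 m/s).
Transform to A's frame with the inverse velocity-addition law: u' = (u − v)/(1 − uv/c²), taking u = β_B and v = β_A.
u' = (0.633 − 0.907) / (1 − (0.907)(0.633)) = -0.2733/0.4258 = -0.6420.
u' = -0.6420 × 3.00 × 10^8 m/s.

-1.93 × 10^8 m/s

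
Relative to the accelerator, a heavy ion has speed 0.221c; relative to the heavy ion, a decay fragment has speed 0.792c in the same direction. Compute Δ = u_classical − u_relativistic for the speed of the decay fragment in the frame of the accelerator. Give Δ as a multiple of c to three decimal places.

Galilean: u_cl = 0.792 + 0.221 = 1.0130.
Relativistic: u_rel = (0.792 + 0.221) / (1 + 0.792·0.221) = 1.0130/1.1750 = 0.8621.
Δ = 1.0130 − 0.8621 = 0.1509.
(The classical prediction exceeds c; the relativistic result does not.)

Δ = 0.151c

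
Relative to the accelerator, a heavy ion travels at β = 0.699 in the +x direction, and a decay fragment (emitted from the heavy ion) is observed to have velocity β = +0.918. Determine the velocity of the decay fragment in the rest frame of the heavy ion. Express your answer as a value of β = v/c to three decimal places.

Invert the composition law: u' = (u − v)/(1 − uv/c²).
u' = (0.918 − 0.699) / (1 − (0.918)(0.699)) = 0.2190/0.3583 = 0.6112.

β = +0.611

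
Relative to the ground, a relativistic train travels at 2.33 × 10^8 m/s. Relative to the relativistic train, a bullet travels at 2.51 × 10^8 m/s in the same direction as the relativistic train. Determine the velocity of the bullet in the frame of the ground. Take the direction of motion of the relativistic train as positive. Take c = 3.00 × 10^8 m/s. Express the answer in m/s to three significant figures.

2.93 × 10^8 m/s

In units of c (dividing by 3.00 × 10^8 m/s): v = 0.777, u' = 0.837.
u = (u' + v)/(1 + u'v/c²):
u = (0.837 + 0.777) / (1 + 0.837·0.777) = 1.6133/1.6498 = 0.9779
(Galilean addition would give +1.613c, exceeding c.)
Converting back: u = 0.9779 × 3.00 × 10^8 m/s.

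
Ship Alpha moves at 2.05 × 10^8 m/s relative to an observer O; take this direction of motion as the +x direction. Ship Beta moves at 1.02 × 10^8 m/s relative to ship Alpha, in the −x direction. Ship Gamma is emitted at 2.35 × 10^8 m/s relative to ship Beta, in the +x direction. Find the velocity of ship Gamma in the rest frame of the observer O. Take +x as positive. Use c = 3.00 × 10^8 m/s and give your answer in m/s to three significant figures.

+2.73 × 10^8 m/s

Apply u = (u' + v)/(1 + u'v/c²) successively, working outward toward the observer O.
(Dividing each given speed by c = 3.00 × 10^8 m/s to work in units of c.)
Start: velocity of ship Alpha relative to the observer O = 0.6833c.
Compose with ship Beta (u' = -0.340 in ship Alpha frame): u_1 = (-0.340 + 0.683) / (1 + (-0.340)·0.683) = 0.3433/0.7677 = 0.4472.
Compose with ship Gamma (u' = 0.783 in ship Beta frame): u_2 = (0.783 + 0.447) / (1 + 0.783·0.447) = 1.2306/1.3503 = 0.9113.
So u = 0.9113 × 3.00 × 10^8 m/s.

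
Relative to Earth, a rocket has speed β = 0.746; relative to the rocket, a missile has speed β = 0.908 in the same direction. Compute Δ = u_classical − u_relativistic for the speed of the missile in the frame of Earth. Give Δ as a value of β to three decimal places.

Δ = 0.668

Galilean: u_cl = 0.908 + 0.746 = 1.6540.
Relativistic: u_rel = (0.908 + 0.746) / (1 + 0.908·0.746) = 1.6540/1.6774 = 0.9861.
Δ = 1.6540 − 0.9861 = 0.6679.
(The classical prediction exceeds c; the relativistic result does not.)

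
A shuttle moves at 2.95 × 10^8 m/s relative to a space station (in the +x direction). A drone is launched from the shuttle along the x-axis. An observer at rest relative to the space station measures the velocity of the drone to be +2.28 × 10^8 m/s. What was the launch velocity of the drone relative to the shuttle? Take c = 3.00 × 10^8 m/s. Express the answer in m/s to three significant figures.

v = 0.983c, u = 0.760c.
Invert the composition law: u' = (u − v)/(1 − uv/c²).
u' = (0.760 − 0.983) / (1 − (0.760)(0.983)) = -0.2233/0.2527 = -0.8839.
u' = -0.8839 × 3.00 × 10^8 m/s.

-2.65 × 10^8 m/s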